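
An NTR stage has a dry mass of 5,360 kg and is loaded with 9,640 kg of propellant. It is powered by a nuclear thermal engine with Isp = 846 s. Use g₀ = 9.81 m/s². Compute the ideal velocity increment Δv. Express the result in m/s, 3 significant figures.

v_e = Isp · g₀ = 846 × 9.81 = 8299.3 m/s.
m₀ = m_dry + m_prop = 5,360 + 9,640 = 15,000 kg.
Rocket equation: Δv = v_e · ln(m₀/m_f) = 8299.3 × ln(2.799) = 8299.3 × 1.0291 ≈ 8540.7 m/s.

Δv ≈ 8540 m/s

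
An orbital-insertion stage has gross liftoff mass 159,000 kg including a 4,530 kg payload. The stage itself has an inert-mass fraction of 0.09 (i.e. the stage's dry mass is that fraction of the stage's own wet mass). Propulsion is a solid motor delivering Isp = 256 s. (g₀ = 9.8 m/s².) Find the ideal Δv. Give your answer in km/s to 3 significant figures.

Stage wet mass = m₀ − payload = 159,000 − 4,530 = 154,470 kg.
Stage dry mass = ε × stage wet mass = 0.09 × 154,470 = 13,902.3 kg.
Burnout mass m_f = stage dry + payload = 13,902.3 + 4,530 = 18,432.3 kg.
v_e = Isp · g₀ = 256 × 9.8 = 2508.8 m/s.
Δv = v_e · ln(159,000/18,432.3) = 2508.8 × ln(8.626) = 2508.8 × 2.1548 ≈ 5406 m/s.

Δv ≈ 5.41 km/s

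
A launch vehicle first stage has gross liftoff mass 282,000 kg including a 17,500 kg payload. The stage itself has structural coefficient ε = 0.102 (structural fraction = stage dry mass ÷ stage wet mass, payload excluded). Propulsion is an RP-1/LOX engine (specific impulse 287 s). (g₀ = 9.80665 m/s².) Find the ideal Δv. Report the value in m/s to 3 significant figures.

Stage wet mass = m₀ − payload = 282,000 − 17,500 = 264,500 kg.
Stage dry mass = ε × stage wet mass = 0.102 × 264,500 = 26,979 kg.
Burnout mass m_f = stage dry + payload = 26,979 + 17,500 = 44,479 kg.
v_e = Isp · g₀ = 287 × 9.80665 = 2814.5 m/s.
From the ideal rocket equation, Δv = v_e · ln(282,000/44,479) = 2814.5 × ln(6.34) = 2814.5 × 1.8469 ≈ 5198 m/s.

Δv ≈ 5200 m/s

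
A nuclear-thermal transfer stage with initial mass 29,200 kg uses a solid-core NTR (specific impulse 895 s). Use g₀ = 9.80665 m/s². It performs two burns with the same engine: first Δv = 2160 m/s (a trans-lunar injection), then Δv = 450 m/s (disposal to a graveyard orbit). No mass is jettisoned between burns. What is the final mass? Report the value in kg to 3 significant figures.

v_e = Isp · g₀ = 895 × 9.80665 = 8777.0 m/s.
After the first burn: m = 29200 × exp(−2160/8777.0) = 29200 × 0.78184 = 22,829.7 kg.
After the second burn: m = 22,829.7 × exp(−450/8777.0) = 22,829.7 × 0.95002 = 21,688.7 kg.

final mass ≈ 21700 kg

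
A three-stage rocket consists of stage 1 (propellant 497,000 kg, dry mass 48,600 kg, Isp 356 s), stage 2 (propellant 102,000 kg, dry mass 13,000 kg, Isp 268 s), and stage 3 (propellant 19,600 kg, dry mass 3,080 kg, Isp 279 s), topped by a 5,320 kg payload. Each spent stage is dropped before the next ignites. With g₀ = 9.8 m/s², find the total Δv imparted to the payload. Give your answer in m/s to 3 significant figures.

Δv ≈ 11000 m/s

Ignition mass of stage 1 = 497,000+48,600 + 102,000+13,000 + 19,600+3,080 + 5,320 = 688,600 kg.
Stage 1: m₀ = 688,600 kg, m_f = 688,600 − 497,000 = 191,600 kg; Δv = 356×9.8×ln(3.594) = 3488.8×1.2793 ≈ 4463 m/s.
Stage 2: m₀ = 143,000 kg, m_f = 143,000 − 102,000 = 41,000 kg; Δv = 268×9.8×ln(3.488) = 2626.4×1.2493 ≈ 3281 m/s.
Stage 3: m₀ = 28,000 kg, m_f = 28,000 − 19,600 = 8,400 kg; Δv = 279×9.8×ln(3.333) = 2734.2×1.2040 ≈ 3292 m/s.
Total Δv = 4463 + 3281 + 3292 = 11036 m/s.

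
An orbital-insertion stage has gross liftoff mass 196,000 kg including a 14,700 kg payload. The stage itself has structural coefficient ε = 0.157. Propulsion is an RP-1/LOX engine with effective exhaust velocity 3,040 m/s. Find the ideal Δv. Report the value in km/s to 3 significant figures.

Δv ≈ 4.60 km/s

Stage wet mass = m₀ − payload = 196,000 − 14,700 = 181,300 kg.
Stage dry mass = ε × stage wet mass = 0.157 × 181,300 = 28,464.1 kg.
Burnout mass m_f = stage dry + payload = 28,464.1 + 14,700 = 43,164.1 kg.
Δv = v_e · ln(196,000/43,164.1) = 3040.0 × ln(4.541) = 3040.0 × 1.5131 ≈ 4600 m/s.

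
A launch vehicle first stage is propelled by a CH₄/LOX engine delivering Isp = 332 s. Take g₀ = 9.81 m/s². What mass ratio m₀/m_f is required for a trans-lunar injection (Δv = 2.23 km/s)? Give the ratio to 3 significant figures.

mass ratio ≈ 1.98

v_e = Isp · g₀ = 332 × 9.81 = 3256.9 m/s.
m₀/m_f = exp(Δv / v_e) = exp(2230 / 3256.9) = exp(0.6847) = 1.9832.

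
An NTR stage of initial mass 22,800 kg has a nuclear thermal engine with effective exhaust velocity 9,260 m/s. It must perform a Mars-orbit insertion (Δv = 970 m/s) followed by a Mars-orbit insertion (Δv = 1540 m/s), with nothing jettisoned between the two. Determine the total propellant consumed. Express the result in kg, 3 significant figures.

total propellant consumed ≈ 5410 kg

After the first burn: m = 22800 × exp(−970/9260.0) = 22800 × 0.90055 = 20,532.5 kg.
After the second burn: m = 20,532.5 × exp(−1540/9260.0) = 20,532.5 × 0.84679 = 17,386.7 kg.
Total propellant = m₀ − m_final = 22800 − 17,386.7 = 5,413.3 kg.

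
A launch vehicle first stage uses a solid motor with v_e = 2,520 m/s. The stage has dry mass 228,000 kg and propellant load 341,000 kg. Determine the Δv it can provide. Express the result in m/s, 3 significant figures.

m₀ = m_dry + m_prop = 228,000 + 341,000 = 569,000 kg.
By the Tsiolkovsky rocket equation, Δv = v_e · ln(m₀/m_f) = 2520.0 × ln(2.496) = 2520.0 × 0.9145 ≈ 2304.6 m/s.

Δv ≈ 2300 m/s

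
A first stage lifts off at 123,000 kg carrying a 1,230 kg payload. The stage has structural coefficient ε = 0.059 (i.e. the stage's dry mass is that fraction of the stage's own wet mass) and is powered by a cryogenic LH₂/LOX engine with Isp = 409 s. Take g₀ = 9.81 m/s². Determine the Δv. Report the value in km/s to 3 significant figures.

Δv ≈ 10.8 km/s

Stage wet mass = m₀ − payload = 123,000 − 1,230 = 121,770 kg.
Stage dry mass = ε × stage wet mass = 0.059 × 121,770 = 7,184.43 kg.
Burnout mass m_f = stage dry + payload = 7,184.43 + 1,230 = 8,414.43 kg.
v_e = Isp · g₀ = 409 × 9.81 = 4012.3 m/s.
By the Tsiolkovsky rocket equation, Δv = v_e · ln(123,000/8,414.43) = 4012.3 × ln(14.62) = 4012.3 × 2.6822 ≈ 10762 m/s.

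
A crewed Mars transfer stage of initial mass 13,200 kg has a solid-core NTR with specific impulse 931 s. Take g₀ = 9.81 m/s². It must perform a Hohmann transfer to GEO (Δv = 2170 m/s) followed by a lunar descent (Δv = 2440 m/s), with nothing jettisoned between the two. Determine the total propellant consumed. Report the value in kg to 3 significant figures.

total propellant consumed ≈ 5230 kg

v_e = Isp · g₀ = 931 × 9.81 = 9133.1 m/s.
After the first burn: m = 13200 × exp(−2170/9133.1) = 13200 × 0.78852 = 10,408.5 kg.
After the second burn: m = 10,408.5 × exp(−2440/9133.1) = 10,408.5 × 0.76555 = 7,968.23 kg.
Total propellant = m₀ − m_final = 13200 − 7,968.23 = 5,231.77 kg.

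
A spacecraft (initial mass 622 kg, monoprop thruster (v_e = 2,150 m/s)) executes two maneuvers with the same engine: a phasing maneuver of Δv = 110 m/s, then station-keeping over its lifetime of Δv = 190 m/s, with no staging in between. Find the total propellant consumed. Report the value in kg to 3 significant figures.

total propellant consumed ≈ 81.0 kg

After the first burn: m = 622 × exp(−110/2150.0) = 622 × 0.95012 = 590.975 kg.
After the second burn: m = 590.975 × exp(−190/2150.0) = 590.975 × 0.91542 = 540.99 kg.
Total propellant = m₀ − m_final = 622 − 540.99 = 81.01 kg.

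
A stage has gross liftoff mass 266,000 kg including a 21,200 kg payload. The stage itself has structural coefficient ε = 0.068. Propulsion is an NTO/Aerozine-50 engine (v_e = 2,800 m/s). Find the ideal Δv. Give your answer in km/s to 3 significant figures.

Stage wet mass = m₀ − payload = 266,000 − 21,200 = 244,800 kg.
Stage dry mass = ε × stage wet mass = 0.068 × 244,800 = 16,646.4 kg.
Burnout mass m_f = stage dry + payload = 16,646.4 + 21,200 = 37,846.4 kg.
From the ideal rocket equation, Δv = v_e · ln(266,000/37,846.4) = 2800.0 × ln(7.028) = 2800.0 × 1.9500 ≈ 5460 m/s.

Δv ≈ 5.46 km/s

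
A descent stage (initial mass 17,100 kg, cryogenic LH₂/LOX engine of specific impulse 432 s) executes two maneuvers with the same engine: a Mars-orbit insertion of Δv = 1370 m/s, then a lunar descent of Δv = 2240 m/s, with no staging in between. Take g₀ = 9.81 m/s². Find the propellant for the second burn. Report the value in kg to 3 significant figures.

propellant for the second burn ≈ 5080 kg

v_e = Isp · g₀ = 432 × 9.81 = 4237.9 m/s.
After the first burn: m = 17100 × exp(−1370/4237.9) = 17100 × 0.72378 = 12,376.6 kg.
After the second burn: m = 12,376.6 × exp(−2240/4237.9) = 12,376.6 × 0.58945 = 7,295.39 kg.
Second-burn propellant = 12,376.6 − 7,295.39 = 5,081.21 kg.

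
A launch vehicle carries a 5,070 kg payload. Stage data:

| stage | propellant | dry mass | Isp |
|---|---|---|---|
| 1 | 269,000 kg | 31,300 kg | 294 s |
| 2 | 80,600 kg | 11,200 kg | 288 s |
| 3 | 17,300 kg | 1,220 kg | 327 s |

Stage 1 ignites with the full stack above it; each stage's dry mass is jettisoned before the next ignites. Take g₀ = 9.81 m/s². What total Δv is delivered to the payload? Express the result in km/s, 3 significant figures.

Ignition mass of stage 1 = 269,000+31,300 + 80,600+11,200 + 17,300+1,220 + 5,070 = 415,690 kg.
Stage 1: m₀ = 415,690 kg, m_f = 415,690 − 269,000 = 146,690 kg; Δv = 294×9.81×ln(2.834) = 2884.1×1.0416 ≈ 3004 m/s.
Stage 2: m₀ = 115,390 kg, m_f = 115,390 − 80,600 = 34,790 kg; Δv = 288×9.81×ln(3.317) = 2825.3×1.1990 ≈ 3387 m/s.
Stage 3: m₀ = 23,590 kg, m_f = 23,590 − 17,300 = 6,290 kg; Δv = 327×9.81×ln(3.75) = 3207.9×1.3219 ≈ 4240 m/s.
Total Δv = 3004 + 3387 + 4240 = 10631 m/s.

Δv ≈ 10.6 km/s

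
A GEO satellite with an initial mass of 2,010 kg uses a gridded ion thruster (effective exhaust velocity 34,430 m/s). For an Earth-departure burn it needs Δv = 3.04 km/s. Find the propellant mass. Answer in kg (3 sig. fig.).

propellant mass ≈ 170 kg

Rocket equation: m₀/m_f = exp(Δv / v_e) = exp(3040 / 34430.0) = exp(0.0883) = 1.0923.
m_f = 2,010 / 1.0923 = 1,840.15 kg, so propellant = m₀ − m_f = 2,010 − 1,840.15 = 169.85 kg.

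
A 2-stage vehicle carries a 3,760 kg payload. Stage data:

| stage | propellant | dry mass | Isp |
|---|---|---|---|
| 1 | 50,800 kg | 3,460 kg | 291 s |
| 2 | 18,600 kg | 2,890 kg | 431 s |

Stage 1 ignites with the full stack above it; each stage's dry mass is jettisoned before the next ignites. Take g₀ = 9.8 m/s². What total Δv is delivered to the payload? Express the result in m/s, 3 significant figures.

Δv ≈ 8540 m/s

Ignition mass of stage 1 = 50,800+3,460 + 18,600+2,890 + 3,760 = 79,510 kg.
Stage 1: m₀ = 79,510 kg, m_f = 79,510 − 50,800 = 28,710 kg; Δv = 291×9.8×ln(2.769) = 2851.8×1.0186 ≈ 2905 m/s.
Stage 2: m₀ = 25,250 kg, m_f = 25,250 − 18,600 = 6,650 kg; Δv = 431×9.8×ln(3.797) = 4223.8×1.3342 ≈ 5635 m/s.
Total Δv = 2905 + 5635 = 8540 m/s.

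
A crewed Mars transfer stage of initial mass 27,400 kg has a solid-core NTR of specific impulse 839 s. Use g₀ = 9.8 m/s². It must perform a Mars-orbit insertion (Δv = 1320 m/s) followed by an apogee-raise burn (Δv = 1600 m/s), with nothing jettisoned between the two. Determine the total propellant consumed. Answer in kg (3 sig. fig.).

total propellant consumed ≈ 8190 kg

v_e = Isp · g₀ = 839 × 9.8 = 8222.2 m/s.
After the first burn: m = 27400 × exp(−1320/8222.2) = 27400 × 0.85168 = 23,336 kg.
After the second burn: m = 23,336 × exp(−1600/8222.2) = 23,336 × 0.82317 = 19,209.5 kg.
Total propellant = m₀ − m_final = 27400 − 19,209.5 = 8,190.5 kg.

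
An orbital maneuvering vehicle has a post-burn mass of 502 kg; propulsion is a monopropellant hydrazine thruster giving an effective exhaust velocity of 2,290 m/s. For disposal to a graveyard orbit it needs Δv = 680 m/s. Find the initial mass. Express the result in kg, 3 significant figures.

Using Δv = v_e ln(m₀/m_f): m₀/m_f = exp(Δv / v_e) = exp(680 / 2290.0) = exp(0.2969) = 1.3457.
m₀ = m_f × 1.3457 = 502 × 1.3457 = 675.541 kg.

initial mass ≈ 676 kg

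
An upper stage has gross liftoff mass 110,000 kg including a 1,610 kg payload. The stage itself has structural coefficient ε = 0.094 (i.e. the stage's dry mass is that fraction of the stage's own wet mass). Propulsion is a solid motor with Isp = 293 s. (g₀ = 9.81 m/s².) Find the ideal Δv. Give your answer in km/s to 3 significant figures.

Stage wet mass = m₀ − payload = 110,000 − 1,610 = 108,390 kg.
Stage dry mass = ε × stage wet mass = 0.094 × 108,390 = 10,188.7 kg.
Burnout mass m_f = stage dry + payload = 10,188.7 + 1,610 = 11,798.7 kg.
v_e = Isp · g₀ = 293 × 9.81 = 2874.3 m/s.
Rocket equation: Δv = v_e · ln(110,000/11,798.7) = 2874.3 × ln(9.323) = 2874.3 × 2.2325 ≈ 6417 m/s.

Δv ≈ 6.42 km/s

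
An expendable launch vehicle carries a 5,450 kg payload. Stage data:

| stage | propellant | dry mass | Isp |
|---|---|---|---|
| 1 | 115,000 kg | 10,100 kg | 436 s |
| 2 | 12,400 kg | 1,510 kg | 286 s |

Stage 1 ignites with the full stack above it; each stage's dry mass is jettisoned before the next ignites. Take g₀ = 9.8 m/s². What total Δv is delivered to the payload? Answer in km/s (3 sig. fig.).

Δv ≈ 9.66 km/s

Ignition mass of stage 1 = 115,000+10,100 + 12,400+1,510 + 5,450 = 144,460 kg.
Stage 1: m₀ = 144,460 kg, m_f = 144,460 − 115,000 = 29,460 kg; Δv = 436×9.8×ln(4.904) = 4272.8×1.5900 ≈ 6794 m/s.
Stage 2: m₀ = 19,360 kg, m_f = 19,360 − 12,400 = 6,960 kg; Δv = 286×9.8×ln(2.782) = 2802.8×1.0230 ≈ 2867 m/s.
Total Δv = 6794 + 2867 = 9661 m/s.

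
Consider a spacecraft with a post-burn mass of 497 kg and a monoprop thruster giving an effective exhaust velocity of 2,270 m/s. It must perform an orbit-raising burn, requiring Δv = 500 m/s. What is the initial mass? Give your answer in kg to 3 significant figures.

initial mass ≈ 619 kg

From the ideal rocket equation, m₀/m_f = exp(Δv / v_e) = exp(500 / 2270.0) = exp(0.2203) = 1.2464.
m₀ = m_f × 1.2464 = 497 × 1.2464 = 619.461 kg.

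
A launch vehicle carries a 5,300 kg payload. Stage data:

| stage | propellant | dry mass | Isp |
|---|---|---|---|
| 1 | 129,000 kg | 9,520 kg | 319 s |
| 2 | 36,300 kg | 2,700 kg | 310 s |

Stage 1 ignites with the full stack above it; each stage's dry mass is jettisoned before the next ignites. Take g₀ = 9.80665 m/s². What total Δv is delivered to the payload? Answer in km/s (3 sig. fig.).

Δv ≈ 9.03 km/s

Ignition mass of stage 1 = 129,000+9,520 + 36,300+2,700 + 5,300 = 182,820 kg.
Stage 1: m₀ = 182,820 kg, m_f = 182,820 − 129,000 = 53,820 kg; Δv = 319×9.80665×ln(3.397) = 3128.3×1.2229 ≈ 3825 m/s.
Stage 2: m₀ = 44,300 kg, m_f = 44,300 − 36,300 = 8,000 kg; Δv = 310×9.80665×ln(5.537) = 3040.1×1.7115 ≈ 5203 m/s.
Total Δv = 3825 + 5203 = 9028 m/s.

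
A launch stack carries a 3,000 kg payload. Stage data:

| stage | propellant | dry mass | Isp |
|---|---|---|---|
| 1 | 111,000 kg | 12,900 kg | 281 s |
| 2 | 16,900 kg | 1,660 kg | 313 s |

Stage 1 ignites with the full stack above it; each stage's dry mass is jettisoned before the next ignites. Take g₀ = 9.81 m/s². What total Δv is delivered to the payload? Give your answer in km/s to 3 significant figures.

Δv ≈ 8.67 km/s

Ignition mass of stage 1 = 111,000+12,900 + 16,900+1,660 + 3,000 = 145,460 kg.
Stage 1: m₀ = 145,460 kg, m_f = 145,460 − 111,000 = 34,460 kg; Δv = 281×9.81×ln(4.221) = 2756.6×1.4401 ≈ 3970 m/s.
Stage 2: m₀ = 21,560 kg, m_f = 21,560 − 16,900 = 4,660 kg; Δv = 313×9.81×ln(4.627) = 3070.5×1.5318 ≈ 4704 m/s.
Total Δv = 3970 + 4704 = 8674 m/s.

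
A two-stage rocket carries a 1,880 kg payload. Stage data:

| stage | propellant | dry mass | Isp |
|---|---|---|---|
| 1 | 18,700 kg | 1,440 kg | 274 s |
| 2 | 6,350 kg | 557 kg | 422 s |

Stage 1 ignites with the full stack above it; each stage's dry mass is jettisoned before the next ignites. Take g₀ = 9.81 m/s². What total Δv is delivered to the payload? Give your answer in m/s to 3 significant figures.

Ignition mass of stage 1 = 18,700+1,440 + 6,350+557 + 1,880 = 28,927 kg.
Stage 1: m₀ = 28,927 kg, m_f = 28,927 − 18,700 = 10,227 kg; Δv = 274×9.81×ln(2.828) = 2687.9×1.0397 ≈ 2795 m/s.
Stage 2: m₀ = 8,787 kg, m_f = 8,787 − 6,350 = 2,437 kg; Δv = 422×9.81×ln(3.606) = 4139.8×1.2825 ≈ 5309 m/s.
Total Δv = 2795 + 5309 = 8104 m/s.

Δv ≈ 8100 m/s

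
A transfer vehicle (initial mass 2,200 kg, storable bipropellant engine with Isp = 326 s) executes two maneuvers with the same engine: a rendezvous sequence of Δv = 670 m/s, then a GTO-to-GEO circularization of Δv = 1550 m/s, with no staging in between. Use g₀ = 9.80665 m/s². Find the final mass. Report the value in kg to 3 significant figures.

final mass ≈ 1100 kg

v_e = Isp · g₀ = 326 × 9.80665 = 3197.0 m/s.
After the first burn: m = 2200 × exp(−670/3197.0) = 2200 × 0.81093 = 1,784.05 kg.
After the second burn: m = 1,784.05 × exp(−1550/3197.0) = 1,784.05 × 0.61580 = 1,098.62 kg.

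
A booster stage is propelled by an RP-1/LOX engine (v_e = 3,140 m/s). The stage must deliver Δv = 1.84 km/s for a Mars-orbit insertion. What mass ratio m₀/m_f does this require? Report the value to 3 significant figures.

From the ideal rocket equation, m₀/m_f = exp(Δv / v_e) = exp(1840 / 3140.0) = exp(0.5860) = 1.7968.

mass ratio ≈ 1.80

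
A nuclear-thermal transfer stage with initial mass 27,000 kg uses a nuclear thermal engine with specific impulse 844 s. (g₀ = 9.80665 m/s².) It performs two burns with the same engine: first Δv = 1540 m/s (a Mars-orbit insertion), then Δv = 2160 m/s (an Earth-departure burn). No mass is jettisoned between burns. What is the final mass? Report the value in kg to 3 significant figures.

v_e = Isp · g₀ = 844 × 9.80665 = 8276.8 m/s.
After the first burn: m = 27000 × exp(−1540/8276.8) = 27000 × 0.83022 = 22,415.9 kg.
After the second burn: m = 22,415.9 × exp(−2160/8276.8) = 22,415.9 × 0.77030 = 17,267 kg.

final mass ≈ 17300 kg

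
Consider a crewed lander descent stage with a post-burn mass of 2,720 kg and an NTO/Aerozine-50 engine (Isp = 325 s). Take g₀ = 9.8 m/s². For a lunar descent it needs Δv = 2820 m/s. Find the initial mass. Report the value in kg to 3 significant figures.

initial mass ≈ 6590 kg

v_e = Isp · g₀ = 325 × 9.8 = 3185.0 m/s.
From the ideal rocket equation, m₀/m_f = exp(Δv / v_e) = exp(2820 / 3185.0) = exp(0.8854) = 2.4240.
m₀ = m_f × 2.4240 = 2,720 × 2.4240 = 6,593.28 kg.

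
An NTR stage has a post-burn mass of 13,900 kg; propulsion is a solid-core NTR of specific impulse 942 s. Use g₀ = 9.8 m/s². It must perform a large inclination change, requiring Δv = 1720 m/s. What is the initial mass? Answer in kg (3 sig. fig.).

initial mass ≈ 16700 kg

v_e = Isp · g₀ = 942 × 9.8 = 9231.6 m/s.
By the Tsiolkovsky rocket equation, m₀/m_f = exp(Δv / v_e) = exp(1720 / 9231.6) = exp(0.1863) = 1.2048.
m₀ = m_f × 1.2048 = 13,900 × 1.2048 = 16,746.7 kg.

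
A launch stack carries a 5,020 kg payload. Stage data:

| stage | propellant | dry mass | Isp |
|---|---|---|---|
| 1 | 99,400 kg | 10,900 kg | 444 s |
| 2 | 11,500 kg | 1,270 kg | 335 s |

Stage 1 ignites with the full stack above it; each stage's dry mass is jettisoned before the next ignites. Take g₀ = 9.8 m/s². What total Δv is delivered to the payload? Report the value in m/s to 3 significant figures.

Ignition mass of stage 1 = 99,400+10,900 + 11,500+1,270 + 5,020 = 128,090 kg.
Stage 1: m₀ = 128,090 kg, m_f = 128,090 − 99,400 = 28,690 kg; Δv = 444×9.8×ln(4.465) = 4351.2×1.4962 ≈ 6510 m/s.
Stage 2: m₀ = 17,790 kg, m_f = 17,790 − 11,500 = 6,290 kg; Δv = 335×9.8×ln(2.828) = 3283.0×1.0397 ≈ 3413 m/s.
Total Δv = 6510 + 3413 = 9923 m/s.

Δv ≈ 9920 m/s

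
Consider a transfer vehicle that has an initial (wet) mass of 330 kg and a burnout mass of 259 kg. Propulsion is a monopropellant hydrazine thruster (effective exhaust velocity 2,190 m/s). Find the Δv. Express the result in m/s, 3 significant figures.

Δv ≈ 531 m/s

Δv = v_e · ln(m₀/m_f) = 2190.0 × ln(1.274) = 2190.0 × 0.2423 ≈ 530.6 m/s.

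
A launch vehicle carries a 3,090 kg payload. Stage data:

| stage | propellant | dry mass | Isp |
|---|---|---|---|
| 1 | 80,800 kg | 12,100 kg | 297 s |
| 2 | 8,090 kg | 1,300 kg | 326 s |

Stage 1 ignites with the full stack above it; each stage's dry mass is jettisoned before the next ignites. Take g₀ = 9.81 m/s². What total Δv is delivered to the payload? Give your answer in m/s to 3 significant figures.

Δv ≈ 7580 m/s

Ignition mass of stage 1 = 80,800+12,100 + 8,090+1,300 + 3,090 = 105,380 kg.
Stage 1: m₀ = 105,380 kg, m_f = 105,380 − 80,800 = 24,580 kg; Δv = 297×9.81×ln(4.287) = 2913.6×1.4556 ≈ 4241 m/s.
Stage 2: m₀ = 12,480 kg, m_f = 12,480 − 8,090 = 4,390 kg; Δv = 326×9.81×ln(2.843) = 3198.1×1.0448 ≈ 3341 m/s.
Total Δv = 4241 + 3341 = 7582 m/s.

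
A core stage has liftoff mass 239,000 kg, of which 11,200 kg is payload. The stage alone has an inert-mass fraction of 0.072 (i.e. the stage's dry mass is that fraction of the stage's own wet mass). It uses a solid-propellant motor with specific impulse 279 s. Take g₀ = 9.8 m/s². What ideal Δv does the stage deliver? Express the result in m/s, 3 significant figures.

Stage wet mass = m₀ − payload = 239,000 − 11,200 = 227,800 kg.
Stage dry mass = ε × stage wet mass = 0.072 × 227,800 = 16,401.6 kg.
Burnout mass m_f = stage dry + payload = 16,401.6 + 11,200 = 27,601.6 kg.
v_e = Isp · g₀ = 279 × 9.8 = 2734.2 m/s.
From the ideal rocket equation, Δv = v_e · ln(239,000/27,601.6) = 2734.2 × ln(8.659) = 2734.2 × 2.1586 ≈ 5902 m/s.

Δv ≈ 5900 m/s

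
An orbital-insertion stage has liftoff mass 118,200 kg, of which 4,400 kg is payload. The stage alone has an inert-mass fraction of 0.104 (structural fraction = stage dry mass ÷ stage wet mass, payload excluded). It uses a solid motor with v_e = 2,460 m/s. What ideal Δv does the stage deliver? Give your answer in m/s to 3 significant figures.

Stage wet mass = m₀ − payload = 118,200 − 4,400 = 113,800 kg.
Stage dry mass = ε × stage wet mass = 0.104 × 113,800 = 11,835.2 kg.
Burnout mass m_f = stage dry + payload = 11,835.2 + 4,400 = 16,235.2 kg.
Using Δv = v_e ln(m₀/m_f): Δv = v_e · ln(118,200/16,235.2) = 2460.0 × ln(7.28) = 2460.0 × 1.9852 ≈ 4884 m/s.

Δv ≈ 4880 m/s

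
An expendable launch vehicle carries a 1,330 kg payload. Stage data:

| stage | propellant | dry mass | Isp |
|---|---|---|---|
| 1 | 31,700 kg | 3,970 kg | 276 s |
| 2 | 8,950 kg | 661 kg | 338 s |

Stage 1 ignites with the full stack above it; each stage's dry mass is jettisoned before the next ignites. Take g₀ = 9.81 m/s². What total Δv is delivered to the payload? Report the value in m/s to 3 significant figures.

Ignition mass of stage 1 = 31,700+3,970 + 8,950+661 + 1,330 = 46,611 kg.
Stage 1: m₀ = 46,611 kg, m_f = 46,611 − 31,700 = 14,911 kg; Δv = 276×9.81×ln(3.126) = 2707.6×1.1397 ≈ 3086 m/s.
Stage 2: m₀ = 10,941 kg, m_f = 10,941 − 8,950 = 1,991 kg; Δv = 338×9.81×ln(5.495) = 3315.8×1.7039 ≈ 5650 m/s.
Total Δv = 3086 + 5650 = 8736 m/s.

Δv ≈ 8740 m/s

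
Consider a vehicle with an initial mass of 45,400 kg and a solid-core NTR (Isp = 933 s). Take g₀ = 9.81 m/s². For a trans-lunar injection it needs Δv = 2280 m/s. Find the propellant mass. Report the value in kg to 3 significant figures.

v_e = Isp · g₀ = 933 × 9.81 = 9152.7 m/s.
m₀/m_f = exp(Δv / v_e) = exp(2280 / 9152.7) = exp(0.2491) = 1.2829.
m_f = 45,400 / 1.2829 = 35,388.6 kg, so propellant = m₀ − m_f = 45,400 − 35,388.6 = 10,011.4 kg.

propellant mass ≈ 10000 kg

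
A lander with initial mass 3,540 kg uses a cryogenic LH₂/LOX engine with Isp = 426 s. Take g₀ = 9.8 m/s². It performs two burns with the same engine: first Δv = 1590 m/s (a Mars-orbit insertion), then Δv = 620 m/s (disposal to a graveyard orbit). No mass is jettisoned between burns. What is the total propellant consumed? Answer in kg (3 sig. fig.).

v_e = Isp · g₀ = 426 × 9.8 = 4174.8 m/s.
After the first burn: m = 3540 × exp(−1590/4174.8) = 3540 × 0.68328 = 2,418.81 kg.
After the second burn: m = 2,418.81 × exp(−620/4174.8) = 2,418.81 × 0.86199 = 2,084.99 kg.
Total propellant = m₀ − m_final = 3540 − 2,084.99 = 1,455.01 kg.

total propellant consumed ≈ 1460 kg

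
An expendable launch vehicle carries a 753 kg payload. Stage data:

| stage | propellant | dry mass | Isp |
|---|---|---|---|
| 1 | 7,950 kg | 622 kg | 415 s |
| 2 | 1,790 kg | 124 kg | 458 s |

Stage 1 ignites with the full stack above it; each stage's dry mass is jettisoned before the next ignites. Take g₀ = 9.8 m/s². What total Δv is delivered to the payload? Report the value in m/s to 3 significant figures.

Ignition mass of stage 1 = 7,950+622 + 1,790+124 + 753 = 11,239 kg.
Stage 1: m₀ = 11,239 kg, m_f = 11,239 − 7,950 = 3,289 kg; Δv = 415×9.8×ln(3.417) = 4067.0×1.2288 ≈ 4998 m/s.
Stage 2: m₀ = 2,667 kg, m_f = 2,667 − 1,790 = 877 kg; Δv = 458×9.8×ln(3.041) = 4488.4×1.1122 ≈ 4992 m/s.
Total Δv = 4998 + 4992 = 9990 m/s.

Δv ≈ 9990 m/s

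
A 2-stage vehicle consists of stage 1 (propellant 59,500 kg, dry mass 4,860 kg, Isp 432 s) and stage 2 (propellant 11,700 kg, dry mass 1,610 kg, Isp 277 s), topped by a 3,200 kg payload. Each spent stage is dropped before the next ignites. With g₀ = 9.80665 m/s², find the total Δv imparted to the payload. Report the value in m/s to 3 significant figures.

Ignition mass of stage 1 = 59,500+4,860 + 11,700+1,610 + 3,200 = 80,870 kg.
Stage 1: m₀ = 80,870 kg, m_f = 80,870 − 59,500 = 21,370 kg; Δv = 432×9.80665×ln(3.784) = 4236.5×1.3309 ≈ 5638 m/s.
Stage 2: m₀ = 16,510 kg, m_f = 16,510 − 11,700 = 4,810 kg; Δv = 277×9.80665×ln(3.432) = 2716.4×1.2333 ≈ 3350 m/s.
Total Δv = 5638 + 3350 = 8988 m/s.

Δv ≈ 8990 m/s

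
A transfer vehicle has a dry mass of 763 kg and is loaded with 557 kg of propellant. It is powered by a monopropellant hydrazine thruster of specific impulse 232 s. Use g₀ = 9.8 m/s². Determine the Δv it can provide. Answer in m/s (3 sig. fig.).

v_e = Isp · g₀ = 232 × 9.8 = 2273.6 m/s.
m₀ = m_dry + m_prop = 763 + 557 = 1,320 kg.
From the ideal rocket equation, Δv = v_e · ln(m₀/m_f) = 2273.6 × ln(1.73) = 2273.6 × 0.5481 ≈ 1246.2 m/s.

Δv ≈ 1250 m/s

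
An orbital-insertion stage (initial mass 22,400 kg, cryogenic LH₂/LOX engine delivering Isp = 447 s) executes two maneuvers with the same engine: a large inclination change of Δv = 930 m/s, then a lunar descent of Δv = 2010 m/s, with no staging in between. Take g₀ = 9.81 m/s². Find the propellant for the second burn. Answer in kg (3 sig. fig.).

propellant for the second burn ≈ 6660 kg

v_e = Isp · g₀ = 447 × 9.81 = 4385.1 m/s.
After the first burn: m = 22400 × exp(−930/4385.1) = 22400 × 0.80890 = 18,119.4 kg.
After the second burn: m = 18,119.4 × exp(−2010/4385.1) = 18,119.4 × 0.63231 = 11,457.1 kg.
Second-burn propellant = 18,119.4 − 11,457.1 = 6,662.3 kg.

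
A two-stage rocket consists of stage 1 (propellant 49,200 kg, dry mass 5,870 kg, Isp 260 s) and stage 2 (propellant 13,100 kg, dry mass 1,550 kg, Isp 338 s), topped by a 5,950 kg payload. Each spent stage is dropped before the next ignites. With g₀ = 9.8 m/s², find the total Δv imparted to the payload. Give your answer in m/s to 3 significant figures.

Ignition mass of stage 1 = 49,200+5,870 + 13,100+1,550 + 5,950 = 75,670 kg.
Stage 1: m₀ = 75,670 kg, m_f = 75,670 − 49,200 = 26,470 kg; Δv = 260×9.8×ln(2.859) = 2548.0×1.0504 ≈ 2676 m/s.
Stage 2: m₀ = 20,600 kg, m_f = 20,600 − 13,100 = 7,500 kg; Δv = 338×9.8×ln(2.747) = 3312.4×1.0104 ≈ 3347 m/s.
Total Δv = 2676 + 3347 = 6023 m/s.

Δv ≈ 6020 m/s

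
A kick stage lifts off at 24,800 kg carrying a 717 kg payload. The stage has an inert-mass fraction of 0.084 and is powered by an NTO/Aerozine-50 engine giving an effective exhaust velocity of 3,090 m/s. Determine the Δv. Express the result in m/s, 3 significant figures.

Stage wet mass = m₀ − payload = 24,800 − 717 = 24,083 kg.
Stage dry mass = ε × stage wet mass = 0.084 × 24,083 = 2,022.97 kg.
Burnout mass m_f = stage dry + payload = 2,022.97 + 717 = 2,739.97 kg.
Δv = v_e · ln(24,800/2,739.97) = 3090.0 × ln(9.051) = 3090.0 × 2.2029 ≈ 6807 m/s.

Δv ≈ 6810 m/s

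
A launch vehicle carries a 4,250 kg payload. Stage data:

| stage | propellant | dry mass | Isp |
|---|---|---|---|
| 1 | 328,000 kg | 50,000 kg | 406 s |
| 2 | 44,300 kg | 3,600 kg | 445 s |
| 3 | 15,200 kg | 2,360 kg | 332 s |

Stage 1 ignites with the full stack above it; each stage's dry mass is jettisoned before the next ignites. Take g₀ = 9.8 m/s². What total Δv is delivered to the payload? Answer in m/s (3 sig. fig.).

Δv ≈ 13500 m/s

Ignition mass of stage 1 = 328,000+50,000 + 44,300+3,600 + 15,200+2,360 + 4,250 = 447,710 kg.
Stage 1: m₀ = 447,710 kg, m_f = 447,710 − 328,000 = 119,710 kg; Δv = 406×9.8×ln(3.74) = 3978.8×1.3191 ≈ 5248 m/s.
Stage 2: m₀ = 69,710 kg, m_f = 69,710 − 44,300 = 25,410 kg; Δv = 445×9.8×ln(2.743) = 4361.0×1.0092 ≈ 4401 m/s.
Stage 3: m₀ = 21,810 kg, m_f = 21,810 − 15,200 = 6,610 kg; Δv = 332×9.8×ln(3.3) = 3253.6×1.1938 ≈ 3884 m/s.
Total Δv = 5248 + 4401 + 3884 = 13533 m/s.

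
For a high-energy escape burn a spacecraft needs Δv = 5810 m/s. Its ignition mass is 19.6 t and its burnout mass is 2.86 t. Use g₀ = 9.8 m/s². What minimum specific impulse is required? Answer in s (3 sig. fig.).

ln(m₀/m_f) = ln(19600/2860) = ln(6.853) = 1.9247.
Using Δv = v_e ln(m₀/m_f): v_e = Δv / ln(m₀/m_f) = 5810 / 1.9247 = 3018.6 m/s.
Isp = v_e / g₀ = 3018.6 / 9.8 = 308.0 s.

Isp ≈ 308 s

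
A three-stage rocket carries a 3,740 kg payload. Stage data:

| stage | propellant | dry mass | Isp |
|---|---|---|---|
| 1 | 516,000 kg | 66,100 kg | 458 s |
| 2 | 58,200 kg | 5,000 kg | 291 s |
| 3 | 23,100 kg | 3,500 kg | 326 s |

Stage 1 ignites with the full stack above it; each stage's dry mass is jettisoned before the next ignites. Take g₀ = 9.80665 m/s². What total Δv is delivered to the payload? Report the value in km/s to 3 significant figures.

Δv ≈ 13.8 km/s

Ignition mass of stage 1 = 516,000+66,100 + 58,200+5,000 + 23,100+3,500 + 3,740 = 675,640 kg.
Stage 1: m₀ = 675,640 kg, m_f = 675,640 − 516,000 = 159,640 kg; Δv = 458×9.80665×ln(4.232) = 4491.4×1.4427 ≈ 6480 m/s.
Stage 2: m₀ = 93,540 kg, m_f = 93,540 − 58,200 = 35,340 kg; Δv = 291×9.80665×ln(2.647) = 2853.7×0.9734 ≈ 2778 m/s.
Stage 3: m₀ = 30,340 kg, m_f = 30,340 − 23,100 = 7,240 kg; Δv = 326×9.80665×ln(4.191) = 3197.0×1.4328 ≈ 4581 m/s.
Total Δv = 6480 + 2778 + 4581 = 13839 m/s.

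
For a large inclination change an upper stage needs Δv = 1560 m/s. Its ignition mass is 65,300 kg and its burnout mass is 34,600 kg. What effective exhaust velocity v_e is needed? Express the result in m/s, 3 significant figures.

ln(m₀/m_f) = ln(65300/34600) = ln(1.887) = 0.6351.
v_e = Δv / ln(m₀/m_f) = 1560 / 0.6351 = 2456.2 m/s.

v_e ≈ 2460 m/s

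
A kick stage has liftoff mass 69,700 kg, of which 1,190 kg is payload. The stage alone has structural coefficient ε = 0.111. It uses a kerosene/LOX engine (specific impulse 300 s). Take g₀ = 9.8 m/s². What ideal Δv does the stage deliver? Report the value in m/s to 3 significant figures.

Δv ≈ 6090 m/s

Stage wet mass = m₀ − payload = 69,700 − 1,190 = 68,510 kg.
Stage dry mass = ε × stage wet mass = 0.111 × 68,510 = 7,604.61 kg.
Burnout mass m_f = stage dry + payload = 7,604.61 + 1,190 = 8,794.61 kg.
v_e = Isp · g₀ = 300 × 9.8 = 2940.0 m/s.
Rocket equation: Δv = v_e · ln(69,700/8,794.61) = 2940.0 × ln(7.925) = 2940.0 × 2.0701 ≈ 6086 m/s.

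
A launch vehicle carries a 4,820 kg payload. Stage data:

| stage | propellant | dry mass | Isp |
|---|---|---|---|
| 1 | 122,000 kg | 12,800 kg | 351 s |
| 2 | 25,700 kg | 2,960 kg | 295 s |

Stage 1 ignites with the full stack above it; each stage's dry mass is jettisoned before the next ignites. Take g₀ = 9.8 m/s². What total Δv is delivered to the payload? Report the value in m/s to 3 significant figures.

Δv ≈ 8660 m/s

Ignition mass of stage 1 = 122,000+12,800 + 25,700+2,960 + 4,820 = 168,280 kg.
Stage 1: m₀ = 168,280 kg, m_f = 168,280 − 122,000 = 46,280 kg; Δv = 351×9.8×ln(3.636) = 3439.8×1.2909 ≈ 4441 m/s.
Stage 2: m₀ = 33,480 kg, m_f = 33,480 − 25,700 = 7,780 kg; Δv = 295×9.8×ln(4.303) = 2891.0×1.4594 ≈ 4219 m/s.
Total Δv = 4441 + 4219 = 8660 m/s.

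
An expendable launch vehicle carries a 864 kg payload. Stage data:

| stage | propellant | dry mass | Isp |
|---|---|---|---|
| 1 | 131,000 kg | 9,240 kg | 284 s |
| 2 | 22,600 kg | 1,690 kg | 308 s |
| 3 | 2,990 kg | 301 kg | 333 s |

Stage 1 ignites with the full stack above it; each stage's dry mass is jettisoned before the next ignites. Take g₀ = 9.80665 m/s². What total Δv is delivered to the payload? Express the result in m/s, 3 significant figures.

Ignition mass of stage 1 = 131,000+9,240 + 22,600+1,690 + 2,990+301 + 864 = 168,685 kg.
Stage 1: m₀ = 168,685 kg, m_f = 168,685 − 131,000 = 37,685 kg; Δv = 284×9.80665×ln(4.476) = 2785.1×1.4988 ≈ 4174 m/s.
Stage 2: m₀ = 28,445 kg, m_f = 28,445 − 22,600 = 5,845 kg; Δv = 308×9.80665×ln(4.867) = 3020.4×1.5824 ≈ 4780 m/s.
Stage 3: m₀ = 4,155 kg, m_f = 4,155 − 2,990 = 1,165 kg; Δv = 333×9.80665×ln(3.567) = 3265.6×1.2716 ≈ 4153 m/s.
Total Δv = 4174 + 4780 + 4153 = 13107 m/s.

Δv ≈ 13100 m/s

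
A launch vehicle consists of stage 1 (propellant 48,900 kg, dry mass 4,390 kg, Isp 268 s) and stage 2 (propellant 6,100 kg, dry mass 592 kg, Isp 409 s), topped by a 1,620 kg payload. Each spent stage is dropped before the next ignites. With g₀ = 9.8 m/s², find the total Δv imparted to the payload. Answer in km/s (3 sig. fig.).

Δv ≈ 9.45 km/s

Ignition mass of stage 1 = 48,900+4,390 + 6,100+592 + 1,620 = 61,602 kg.
Stage 1: m₀ = 61,602 kg, m_f = 61,602 − 48,900 = 12,702 kg; Δv = 268×9.8×ln(4.85) = 2626.4×1.5789 ≈ 4147 m/s.
Stage 2: m₀ = 8,312 kg, m_f = 8,312 − 6,100 = 2,212 kg; Δv = 409×9.8×ln(3.758) = 4008.2×1.3238 ≈ 5306 m/s.
Total Δv = 4147 + 5306 = 9453 m/s.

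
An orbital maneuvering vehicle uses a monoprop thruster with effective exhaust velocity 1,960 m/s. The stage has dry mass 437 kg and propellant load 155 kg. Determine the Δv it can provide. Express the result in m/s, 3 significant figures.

m₀ = m_dry + m_prop = 437 + 155 = 592 kg.
By the Tsiolkovsky rocket equation, Δv = v_e · ln(m₀/m_f) = 1960.0 × ln(1.355) = 1960.0 × 0.3036 ≈ 595.0 m/s.

Δv ≈ 595 m/s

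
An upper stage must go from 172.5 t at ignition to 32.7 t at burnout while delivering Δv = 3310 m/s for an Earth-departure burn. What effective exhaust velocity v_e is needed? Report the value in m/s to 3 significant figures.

v_e ≈ 1990 m/s

ln(m₀/m_f) = ln(172500/32700) = ln(5.275) = 1.6630.
v_e = Δv / ln(m₀/m_f) = 3310 / 1.6630 = 1990.4 m/s.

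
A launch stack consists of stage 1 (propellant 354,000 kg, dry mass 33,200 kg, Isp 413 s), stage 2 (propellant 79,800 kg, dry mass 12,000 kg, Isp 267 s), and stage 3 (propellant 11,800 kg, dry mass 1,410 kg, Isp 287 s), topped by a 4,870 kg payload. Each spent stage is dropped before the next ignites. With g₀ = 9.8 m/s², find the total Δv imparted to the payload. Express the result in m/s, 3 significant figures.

Ignition mass of stage 1 = 354,000+33,200 + 79,800+12,000 + 11,800+1,410 + 4,870 = 497,080 kg.
Stage 1: m₀ = 497,080 kg, m_f = 497,080 − 354,000 = 143,080 kg; Δv = 413×9.8×ln(3.474) = 4047.4×1.2453 ≈ 5040 m/s.
Stage 2: m₀ = 109,880 kg, m_f = 109,880 − 79,800 = 30,080 kg; Δv = 267×9.8×ln(3.653) = 2616.6×1.2955 ≈ 3390 m/s.
Stage 3: m₀ = 18,080 kg, m_f = 18,080 − 11,800 = 6,280 kg; Δv = 287×9.8×ln(2.879) = 2812.6×1.0574 ≈ 2974 m/s.
Total Δv = 5040 + 3390 + 2974 = 11404 m/s.

Δv ≈ 11400 m/s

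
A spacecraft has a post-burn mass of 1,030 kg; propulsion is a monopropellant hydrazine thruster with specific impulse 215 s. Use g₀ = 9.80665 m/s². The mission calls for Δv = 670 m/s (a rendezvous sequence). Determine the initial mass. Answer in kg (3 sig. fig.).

initial mass ≈ 1420 kg

v_e = Isp · g₀ = 215 × 9.80665 = 2108.4 m/s.
m₀/m_f = exp(Δv / v_e) = exp(670 / 2108.4) = exp(0.3178) = 1.3741.
m₀ = m_f × 1.3741 = 1,030 × 1.3741 = 1,415.32 kg.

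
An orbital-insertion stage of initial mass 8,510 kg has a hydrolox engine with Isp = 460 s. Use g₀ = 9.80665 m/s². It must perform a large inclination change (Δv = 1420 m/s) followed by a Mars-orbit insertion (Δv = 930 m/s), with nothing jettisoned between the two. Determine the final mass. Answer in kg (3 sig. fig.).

v_e = Isp · g₀ = 460 × 9.80665 = 4511.1 m/s.
After the first burn: m = 8510 × exp(−1420/4511.1) = 8510 × 0.72995 = 6,211.87 kg.
After the second burn: m = 6,211.87 × exp(−930/4511.1) = 6,211.87 × 0.81370 = 5,054.6 kg.

final mass ≈ 5050 kg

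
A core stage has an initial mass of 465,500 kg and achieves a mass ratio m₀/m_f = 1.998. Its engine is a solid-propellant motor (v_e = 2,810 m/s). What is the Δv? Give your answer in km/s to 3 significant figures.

From the ideal rocket equation, Δv = v_e · ln(1.998) = 2810.0 × 0.6921 ≈ 1944.9 m/s.

Δv ≈ 1.94 km/s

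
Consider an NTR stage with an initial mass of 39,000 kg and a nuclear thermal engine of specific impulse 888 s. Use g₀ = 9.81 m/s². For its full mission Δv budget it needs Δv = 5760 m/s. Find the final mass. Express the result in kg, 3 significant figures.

v_e = Isp · g₀ = 888 × 9.81 = 8711.3 m/s.
From the ideal rocket equation, m₀/m_f = exp(Δv / v_e) = exp(5760 / 8711.3) = exp(0.6612) = 1.9371.
m_f = m₀ / 1.9371 = 39,000 / 1.9371 = 20,133.2 kg.

final mass ≈ 20100 kg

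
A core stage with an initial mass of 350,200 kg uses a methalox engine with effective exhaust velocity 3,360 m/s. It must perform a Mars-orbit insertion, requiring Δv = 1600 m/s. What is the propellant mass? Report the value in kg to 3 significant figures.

From the ideal rocket equation, m₀/m_f = exp(Δv / v_e) = exp(1600 / 3360.0) = exp(0.4762) = 1.6099.
m_f = 350,200 / 1.6099 = 217,529 kg, so propellant = m₀ − m_f = 350,200 − 217,529 = 132,671 kg.

propellant mass ≈ 133000 kg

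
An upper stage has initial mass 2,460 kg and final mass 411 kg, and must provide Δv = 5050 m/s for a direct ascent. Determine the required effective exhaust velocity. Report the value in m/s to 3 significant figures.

ln(m₀/m_f) = ln(2460/411) = ln(5.985) = 1.7893.
v_e = Δv / ln(m₀/m_f) = 5050 / 1.7893 = 2822.3 m/s.

v_e ≈ 2820 m/s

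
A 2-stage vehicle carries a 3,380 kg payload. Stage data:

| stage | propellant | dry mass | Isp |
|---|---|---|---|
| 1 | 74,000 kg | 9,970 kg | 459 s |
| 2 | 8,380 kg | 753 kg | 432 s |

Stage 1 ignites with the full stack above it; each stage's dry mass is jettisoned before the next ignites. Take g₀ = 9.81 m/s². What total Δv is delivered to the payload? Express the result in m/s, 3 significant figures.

Ignition mass of stage 1 = 74,000+9,970 + 8,380+753 + 3,380 = 96,483 kg.
Stage 1: m₀ = 96,483 kg, m_f = 96,483 − 74,000 = 22,483 kg; Δv = 459×9.81×ln(4.291) = 4502.8×1.4566 ≈ 6559 m/s.
Stage 2: m₀ = 12,513 kg, m_f = 12,513 − 8,380 = 4,133 kg; Δv = 432×9.81×ln(3.028) = 4237.9×1.1078 ≈ 4695 m/s.
Total Δv = 6559 + 4695 = 11254 m/s.

Δv ≈ 11300 m/s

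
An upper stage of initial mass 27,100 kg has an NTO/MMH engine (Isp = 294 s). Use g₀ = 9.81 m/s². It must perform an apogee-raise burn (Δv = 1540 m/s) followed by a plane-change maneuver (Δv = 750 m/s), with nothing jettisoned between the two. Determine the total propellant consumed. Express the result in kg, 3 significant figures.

v_e = Isp · g₀ = 294 × 9.81 = 2884.1 m/s.
After the first burn: m = 27100 × exp(−1540/2884.1) = 27100 × 0.58628 = 15,888.2 kg.
After the second burn: m = 15,888.2 × exp(−750/2884.1) = 15,888.2 × 0.77102 = 12,250.1 kg.
Total propellant = m₀ − m_final = 27100 − 12,250.1 = 14,849.9 kg.

total propellant consumed ≈ 14800 kg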